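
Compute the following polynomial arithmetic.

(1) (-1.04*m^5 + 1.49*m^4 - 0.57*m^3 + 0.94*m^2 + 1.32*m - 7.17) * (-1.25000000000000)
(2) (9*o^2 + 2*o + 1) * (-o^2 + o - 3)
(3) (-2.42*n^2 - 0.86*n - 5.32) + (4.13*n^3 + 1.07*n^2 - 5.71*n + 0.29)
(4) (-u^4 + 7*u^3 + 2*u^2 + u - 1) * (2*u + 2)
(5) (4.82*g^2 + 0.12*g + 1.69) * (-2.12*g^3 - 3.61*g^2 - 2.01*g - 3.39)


(1) = 1.3*m^5 - 1.8625*m^4 + 0.7125*m^3 - 1.175*m^2 - 1.65*m + 8.9625
(2) = -9*o^4 + 7*o^3 - 26*o^2 - 5*o - 3
(3) = 4.13*n^3 - 1.35*n^2 - 6.57*n - 5.03
(4) = -2*u^5 + 12*u^4 + 18*u^3 + 6*u^2 - 2
(5) = -10.2184*g^5 - 17.6546*g^4 - 13.7042*g^3 - 22.6819*g^2 - 3.8037*g - 5.7291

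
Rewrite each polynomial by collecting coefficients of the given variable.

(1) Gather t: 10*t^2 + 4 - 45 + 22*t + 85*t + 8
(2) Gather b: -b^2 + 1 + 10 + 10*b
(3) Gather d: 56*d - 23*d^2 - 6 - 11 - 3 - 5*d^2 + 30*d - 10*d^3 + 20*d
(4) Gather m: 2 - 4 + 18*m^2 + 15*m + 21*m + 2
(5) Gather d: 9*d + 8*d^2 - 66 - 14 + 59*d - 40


(1) = 10*t^2 + 107*t - 33
(2) = -b^2 + 10*b + 11
(3) = -10*d^3 - 28*d^2 + 106*d - 20
(4) = 18*m^2 + 36*m
(5) = 8*d^2 + 68*d - 120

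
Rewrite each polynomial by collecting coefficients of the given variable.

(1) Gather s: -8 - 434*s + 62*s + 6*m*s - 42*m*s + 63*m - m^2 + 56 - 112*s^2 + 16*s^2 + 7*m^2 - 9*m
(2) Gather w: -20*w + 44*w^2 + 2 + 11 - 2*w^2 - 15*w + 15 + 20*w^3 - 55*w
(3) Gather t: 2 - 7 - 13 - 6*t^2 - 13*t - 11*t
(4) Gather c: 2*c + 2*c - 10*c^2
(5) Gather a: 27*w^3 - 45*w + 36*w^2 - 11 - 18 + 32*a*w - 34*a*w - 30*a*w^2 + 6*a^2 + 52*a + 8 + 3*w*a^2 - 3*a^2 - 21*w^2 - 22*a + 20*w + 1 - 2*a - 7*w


(1) = 6*m^2 + 54*m - 96*s^2 + s*(-36*m - 372) + 48
(2) = 20*w^3 + 42*w^2 - 90*w + 28
(3) = -6*t^2 - 24*t - 18
(4) = -10*c^2 + 4*c
(5) = a^2*(3*w + 3) + a*(-30*w^2 - 2*w + 28) + 27*w^3 + 15*w^2 - 32*w - 20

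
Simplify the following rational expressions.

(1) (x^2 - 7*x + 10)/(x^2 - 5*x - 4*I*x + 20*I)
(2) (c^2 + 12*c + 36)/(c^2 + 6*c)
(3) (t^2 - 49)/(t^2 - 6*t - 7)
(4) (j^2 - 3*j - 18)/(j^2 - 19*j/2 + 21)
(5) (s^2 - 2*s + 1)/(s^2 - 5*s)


(1) = (x - 2)/(x - 4*I)
(2) = (c + 6)/c
(3) = (t + 7)/(t + 1)
(4) = (2*j + 6)/(2*j - 7)
(5) = (s^2 - 2*s + 1)/(s^2 - 5*s)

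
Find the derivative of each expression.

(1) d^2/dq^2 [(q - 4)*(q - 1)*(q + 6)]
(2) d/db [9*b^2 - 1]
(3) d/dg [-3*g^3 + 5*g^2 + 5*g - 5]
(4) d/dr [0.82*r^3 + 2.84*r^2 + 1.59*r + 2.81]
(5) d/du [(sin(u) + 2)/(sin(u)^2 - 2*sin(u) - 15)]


(1) = 6*q + 2
(2) = 18*b
(3) = -9*g^2 + 10*g + 5
(4) = 2.46*r^2 + 5.68*r + 1.59
(5) = (-4*sin(u) + cos(u)^2 - 12)*cos(u)/((sin(u) - 5)^2*(sin(u) + 3)^2)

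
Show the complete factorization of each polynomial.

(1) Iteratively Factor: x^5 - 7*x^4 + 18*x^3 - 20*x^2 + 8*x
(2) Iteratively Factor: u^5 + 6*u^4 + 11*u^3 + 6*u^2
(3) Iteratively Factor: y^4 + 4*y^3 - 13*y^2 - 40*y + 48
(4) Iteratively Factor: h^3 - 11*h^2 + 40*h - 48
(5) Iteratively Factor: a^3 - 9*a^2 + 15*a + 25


(1) = (x - 2)*(x^4 - 5*x^3 + 8*x^2 - 4*x) = (x - 2)^2*(x^3 - 3*x^2 + 2*x) = (x - 2)^2*(x - 1)*(x^2 - 2*x) = (x - 2)^3*(x - 1)*(x)
(2) = (u)*(u^4 + 6*u^3 + 11*u^2 + 6*u) = u*(u + 1)*(u^3 + 5*u^2 + 6*u) = u*(u + 1)*(u + 2)*(u^2 + 3*u) = u^2*(u + 1)*(u + 2)*(u + 3)
(3) = (y - 1)*(y^3 + 5*y^2 - 8*y - 48) = (y - 1)*(y + 4)*(y^2 + y - 12) = (y - 3)*(y - 1)*(y + 4)*(y + 4)
(4) = (h - 4)*(h^2 - 7*h + 12) = (h - 4)^2*(h - 3)
(5) = (a - 5)*(a^2 - 4*a - 5) = (a - 5)*(a + 1)*(a - 5)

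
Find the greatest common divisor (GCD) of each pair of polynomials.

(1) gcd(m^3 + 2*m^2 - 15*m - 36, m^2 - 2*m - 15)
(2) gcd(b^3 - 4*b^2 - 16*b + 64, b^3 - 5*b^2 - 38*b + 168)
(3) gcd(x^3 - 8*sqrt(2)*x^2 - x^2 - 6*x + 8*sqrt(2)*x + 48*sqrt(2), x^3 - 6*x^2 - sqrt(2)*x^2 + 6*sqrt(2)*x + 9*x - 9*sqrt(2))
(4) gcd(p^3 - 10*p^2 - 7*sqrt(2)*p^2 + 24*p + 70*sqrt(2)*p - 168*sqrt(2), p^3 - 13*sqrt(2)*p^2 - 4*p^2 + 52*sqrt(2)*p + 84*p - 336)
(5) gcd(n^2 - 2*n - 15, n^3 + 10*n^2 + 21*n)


(1) = gcd((m - 4)*(m + 3)^2, (m - 5)*(m + 3)) = m + 3
(2) = gcd((b - 4)^2*(b + 4), (b - 7)*(b - 4)*(b + 6)) = b - 4
(3) = x - 3
(4) = gcd((p - 6)*(p - 4)*(p - 7*sqrt(2)), (p - 4)*(p - 7*sqrt(2))*(p - 6*sqrt(2))) = p^2 + p*(-7*sqrt(2) - 4) + 28*sqrt(2)
(5) = n + 3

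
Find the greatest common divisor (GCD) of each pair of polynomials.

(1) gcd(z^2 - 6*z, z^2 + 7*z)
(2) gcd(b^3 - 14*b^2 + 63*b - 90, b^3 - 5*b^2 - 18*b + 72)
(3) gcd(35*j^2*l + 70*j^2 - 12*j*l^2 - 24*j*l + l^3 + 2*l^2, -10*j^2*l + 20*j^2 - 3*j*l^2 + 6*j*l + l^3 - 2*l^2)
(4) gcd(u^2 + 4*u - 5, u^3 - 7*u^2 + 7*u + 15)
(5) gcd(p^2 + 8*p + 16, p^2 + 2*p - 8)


(1) = gcd(z*(z - 6), z*(z + 7)) = z
(2) = b^2 - 9*b + 18
(3) = 5*j - l
(4) = gcd((u - 1)*(u + 5), (u - 5)*(u - 3)*(u + 1)) = 1
(5) = p + 4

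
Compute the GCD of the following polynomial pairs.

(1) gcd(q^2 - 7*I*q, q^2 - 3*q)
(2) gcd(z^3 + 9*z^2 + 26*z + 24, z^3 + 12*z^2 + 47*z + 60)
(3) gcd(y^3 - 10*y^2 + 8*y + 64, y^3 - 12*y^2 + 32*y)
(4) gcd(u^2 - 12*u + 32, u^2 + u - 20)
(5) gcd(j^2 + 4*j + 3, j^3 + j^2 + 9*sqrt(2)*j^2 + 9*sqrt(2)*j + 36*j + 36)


(1) = q
(2) = z^2 + 7*z + 12
(3) = gcd((y - 8)*(y - 4)*(y + 2), y*(y - 8)*(y - 4)) = y^2 - 12*y + 32
(4) = gcd((u - 8)*(u - 4), (u - 4)*(u + 5)) = u - 4
(5) = j + 1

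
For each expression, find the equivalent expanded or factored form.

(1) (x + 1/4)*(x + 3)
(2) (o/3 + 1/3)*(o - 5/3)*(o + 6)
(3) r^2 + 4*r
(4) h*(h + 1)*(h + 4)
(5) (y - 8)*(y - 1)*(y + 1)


(1) = x^2 + 13*x/4 + 3/4
(2) = o^3/3 + 16*o^2/9 - 17*o/9 - 10/3
(3) = r*(r + 4)
(4) = h^3 + 5*h^2 + 4*h
(5) = y^3 - 8*y^2 - y + 8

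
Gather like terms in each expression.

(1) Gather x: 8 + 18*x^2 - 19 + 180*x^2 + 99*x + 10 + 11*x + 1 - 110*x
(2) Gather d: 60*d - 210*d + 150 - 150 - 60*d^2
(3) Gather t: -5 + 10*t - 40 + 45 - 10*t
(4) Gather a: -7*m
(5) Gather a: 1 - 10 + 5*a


(1) = 198*x^2
(2) = -60*d^2 - 150*d
(3) = 0
(4) = -7*m
(5) = 5*a - 9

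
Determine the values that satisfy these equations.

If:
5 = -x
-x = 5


Then:
x = -5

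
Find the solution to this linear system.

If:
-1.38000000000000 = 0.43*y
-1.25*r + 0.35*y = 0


Then:
r = -0.90
y = -3.21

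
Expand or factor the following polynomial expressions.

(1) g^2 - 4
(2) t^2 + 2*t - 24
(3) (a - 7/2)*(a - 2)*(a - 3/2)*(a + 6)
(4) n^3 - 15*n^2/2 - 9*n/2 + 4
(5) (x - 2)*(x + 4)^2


(1) = (g - 2)*(g + 2)
(2) = (t - 4)*(t + 6)
(3) = a^4 - a^3 - 107*a^2/4 + 81*a - 63
(4) = (n - 8)*(n - 1/2)*(n + 1)
(5) = x^3 + 6*x^2 - 32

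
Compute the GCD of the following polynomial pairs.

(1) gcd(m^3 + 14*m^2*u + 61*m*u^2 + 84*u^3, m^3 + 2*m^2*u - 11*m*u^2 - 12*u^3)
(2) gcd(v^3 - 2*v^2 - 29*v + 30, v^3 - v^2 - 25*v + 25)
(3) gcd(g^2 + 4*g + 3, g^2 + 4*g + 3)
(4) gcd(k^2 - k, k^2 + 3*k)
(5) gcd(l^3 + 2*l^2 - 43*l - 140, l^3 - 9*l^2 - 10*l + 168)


(1) = m + 4*u
(2) = gcd((v - 6)*(v - 1)*(v + 5), (v - 5)*(v - 1)*(v + 5)) = v^2 + 4*v - 5
(3) = g^2 + 4*g + 3
(4) = k
(5) = gcd((l - 7)*(l + 4)*(l + 5), (l - 7)*(l - 6)*(l + 4)) = l^2 - 3*l - 28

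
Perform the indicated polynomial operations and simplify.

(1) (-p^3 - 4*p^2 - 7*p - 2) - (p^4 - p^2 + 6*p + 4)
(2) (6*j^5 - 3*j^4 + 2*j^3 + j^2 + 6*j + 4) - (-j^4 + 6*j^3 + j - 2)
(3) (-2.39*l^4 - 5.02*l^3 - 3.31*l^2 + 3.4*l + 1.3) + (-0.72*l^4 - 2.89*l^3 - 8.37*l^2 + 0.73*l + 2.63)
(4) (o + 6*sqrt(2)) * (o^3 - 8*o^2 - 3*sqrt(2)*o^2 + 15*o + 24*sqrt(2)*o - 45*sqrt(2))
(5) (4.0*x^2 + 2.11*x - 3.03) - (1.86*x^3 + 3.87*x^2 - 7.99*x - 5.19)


(1) = -p^4 - p^3 - 3*p^2 - 13*p - 6
(2) = 6*j^5 - 2*j^4 - 4*j^3 + j^2 + 5*j + 6
(3) = -3.11*l^4 - 7.91*l^3 - 11.68*l^2 + 4.13*l + 3.93
(4) = o^4 - 8*o^3 + 3*sqrt(2)*o^3 - 24*sqrt(2)*o^2 - 21*o^2 + 45*sqrt(2)*o + 288*o - 540
(5) = -1.86*x^3 + 0.13*x^2 + 10.1*x + 2.16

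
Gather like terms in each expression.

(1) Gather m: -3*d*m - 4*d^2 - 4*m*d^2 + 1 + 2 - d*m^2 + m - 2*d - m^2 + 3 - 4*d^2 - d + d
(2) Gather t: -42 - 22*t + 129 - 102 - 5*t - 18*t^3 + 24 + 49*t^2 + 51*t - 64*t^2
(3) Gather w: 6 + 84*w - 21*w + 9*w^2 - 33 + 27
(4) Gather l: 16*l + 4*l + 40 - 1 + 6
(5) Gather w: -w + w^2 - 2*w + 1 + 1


(1) = -8*d^2 - 2*d + m^2*(-d - 1) + m*(-4*d^2 - 3*d + 1) + 6
(2) = -18*t^3 - 15*t^2 + 24*t + 9
(3) = 9*w^2 + 63*w
(4) = 20*l + 45
(5) = w^2 - 3*w + 2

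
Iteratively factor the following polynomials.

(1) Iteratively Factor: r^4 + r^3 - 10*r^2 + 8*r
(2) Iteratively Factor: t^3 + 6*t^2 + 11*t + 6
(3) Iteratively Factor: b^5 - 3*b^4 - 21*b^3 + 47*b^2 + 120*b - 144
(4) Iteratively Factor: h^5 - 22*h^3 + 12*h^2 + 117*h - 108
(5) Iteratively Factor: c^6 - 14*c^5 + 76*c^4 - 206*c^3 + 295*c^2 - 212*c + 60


(1) = (r + 4)*(r^3 - 3*r^2 + 2*r) = (r - 1)*(r + 4)*(r^2 - 2*r) = (r - 2)*(r - 1)*(r + 4)*(r)
(2) = (t + 3)*(t^2 + 3*t + 2) = (t + 1)*(t + 3)*(t + 2)
(3) = (b - 4)*(b^4 + b^3 - 17*b^2 - 21*b + 36) = (b - 4)^2*(b^3 + 5*b^2 + 3*b - 9) = (b - 4)^2*(b + 3)*(b^2 + 2*b - 3) = (b - 4)^2*(b - 1)*(b + 3)*(b + 3)
(4) = (h - 3)*(h^4 + 3*h^3 - 13*h^2 - 27*h + 36) = (h - 3)^2*(h^3 + 6*h^2 + 5*h - 12) = (h - 3)^2*(h + 3)*(h^2 + 3*h - 4) = (h - 3)^2*(h - 1)*(h + 3)*(h + 4)
(5) = (c - 5)*(c^5 - 9*c^4 + 31*c^3 - 51*c^2 + 40*c - 12) = (c - 5)*(c - 1)*(c^4 - 8*c^3 + 23*c^2 - 28*c + 12) = (c - 5)*(c - 3)*(c - 1)*(c^3 - 5*c^2 + 8*c - 4) = (c - 5)*(c - 3)*(c - 2)*(c - 1)*(c^2 - 3*c + 2) = (c - 5)*(c - 3)*(c - 2)^2*(c - 1)*(c - 1)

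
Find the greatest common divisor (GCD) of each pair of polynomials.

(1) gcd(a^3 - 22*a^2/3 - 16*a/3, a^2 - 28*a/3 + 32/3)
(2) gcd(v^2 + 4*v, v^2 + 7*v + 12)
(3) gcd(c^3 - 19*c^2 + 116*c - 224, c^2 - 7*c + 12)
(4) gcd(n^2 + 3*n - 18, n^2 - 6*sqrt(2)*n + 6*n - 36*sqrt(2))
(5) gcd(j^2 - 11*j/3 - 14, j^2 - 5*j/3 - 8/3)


(1) = gcd(a*(a - 8)*(a + 2/3), (a - 8)*(a - 4/3)) = a - 8
(2) = gcd(v*(v + 4), (v + 3)*(v + 4)) = v + 4
(3) = gcd((c - 8)*(c - 7)*(c - 4), (c - 4)*(c - 3)) = c - 4
(4) = gcd((n - 3)*(n + 6), (n + 6)*(n - 6*sqrt(2))) = n + 6
(5) = 1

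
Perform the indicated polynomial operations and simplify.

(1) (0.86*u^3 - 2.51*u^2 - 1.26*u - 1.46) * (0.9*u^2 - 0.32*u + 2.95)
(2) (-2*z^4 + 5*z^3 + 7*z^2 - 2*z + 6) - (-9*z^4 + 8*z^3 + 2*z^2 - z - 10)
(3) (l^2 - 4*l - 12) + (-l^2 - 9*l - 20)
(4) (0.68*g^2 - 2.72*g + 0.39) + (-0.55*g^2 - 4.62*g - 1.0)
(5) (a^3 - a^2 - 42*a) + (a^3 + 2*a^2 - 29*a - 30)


(1) = 0.774*u^5 - 2.5342*u^4 + 2.2062*u^3 - 8.3153*u^2 - 3.2498*u - 4.307
(2) = 7*z^4 - 3*z^3 + 5*z^2 - z + 16
(3) = -13*l - 32
(4) = 0.13*g^2 - 7.34*g - 0.61
(5) = 2*a^3 + a^2 - 71*a - 30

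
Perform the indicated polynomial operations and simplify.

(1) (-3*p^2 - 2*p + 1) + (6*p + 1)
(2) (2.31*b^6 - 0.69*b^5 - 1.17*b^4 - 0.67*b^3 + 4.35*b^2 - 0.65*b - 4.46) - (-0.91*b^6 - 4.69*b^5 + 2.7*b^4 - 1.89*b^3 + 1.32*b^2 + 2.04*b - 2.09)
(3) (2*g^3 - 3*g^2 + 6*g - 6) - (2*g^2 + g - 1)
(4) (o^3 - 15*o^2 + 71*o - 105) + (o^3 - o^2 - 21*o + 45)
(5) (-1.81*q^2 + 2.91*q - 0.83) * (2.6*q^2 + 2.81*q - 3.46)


(1) = -3*p^2 + 4*p + 2
(2) = 3.22*b^6 + 4.0*b^5 - 3.87*b^4 + 1.22*b^3 + 3.03*b^2 - 2.69*b - 2.37
(3) = 2*g^3 - 5*g^2 + 5*g - 5
(4) = 2*o^3 - 16*o^2 + 50*o - 60
(5) = -4.706*q^4 + 2.4799*q^3 + 12.2817*q^2 - 12.4009*q + 2.8718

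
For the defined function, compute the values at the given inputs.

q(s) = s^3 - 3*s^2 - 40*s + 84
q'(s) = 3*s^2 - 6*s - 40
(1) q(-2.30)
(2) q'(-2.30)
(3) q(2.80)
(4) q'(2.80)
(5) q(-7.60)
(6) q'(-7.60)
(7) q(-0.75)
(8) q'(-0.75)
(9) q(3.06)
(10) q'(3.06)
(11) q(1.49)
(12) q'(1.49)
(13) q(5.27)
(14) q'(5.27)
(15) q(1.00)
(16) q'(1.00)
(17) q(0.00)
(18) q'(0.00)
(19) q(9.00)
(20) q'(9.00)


(1) = 147.96
(2) = -10.33
(3) = -29.57
(4) = -33.28
(5) = -224.26
(6) = 178.88
(7) = 111.89
(8) = -33.81
(9) = -37.84
(10) = -30.27
(11) = 21.05
(12) = -42.28
(13) = -63.76
(14) = 11.70
(15) = 42.00
(16) = -43.00
(17) = 84.00
(18) = -40.00
(19) = 210.00
(20) = 149.00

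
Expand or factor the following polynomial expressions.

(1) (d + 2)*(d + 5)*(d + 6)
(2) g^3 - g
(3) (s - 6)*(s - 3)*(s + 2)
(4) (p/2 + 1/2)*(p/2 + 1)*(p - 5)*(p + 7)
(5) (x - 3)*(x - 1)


(1) = d^3 + 13*d^2 + 52*d + 60
(2) = g*(g - 1)*(g + 1)
(3) = s^3 - 7*s^2 + 36
(4) = p^4/4 + 5*p^3/4 - 27*p^2/4 - 101*p/4 - 35/2
(5) = x^2 - 4*x + 3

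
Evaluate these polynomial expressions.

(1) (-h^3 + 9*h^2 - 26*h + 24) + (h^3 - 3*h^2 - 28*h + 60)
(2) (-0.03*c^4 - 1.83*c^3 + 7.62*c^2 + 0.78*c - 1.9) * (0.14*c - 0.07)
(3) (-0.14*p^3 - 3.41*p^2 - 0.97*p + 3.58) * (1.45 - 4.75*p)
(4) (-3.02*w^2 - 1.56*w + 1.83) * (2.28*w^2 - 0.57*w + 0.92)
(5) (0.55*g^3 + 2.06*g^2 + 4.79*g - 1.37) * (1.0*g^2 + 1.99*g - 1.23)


(1) = 6*h^2 - 54*h + 84
(2) = -0.0042*c^5 - 0.2541*c^4 + 1.1949*c^3 - 0.4242*c^2 - 0.3206*c + 0.133
(3) = 0.665*p^4 + 15.9945*p^3 - 0.337*p^2 - 18.4115*p + 5.191
(4) = -6.8856*w^4 - 1.8354*w^3 + 2.2832*w^2 - 2.4783*w + 1.6836
(5) = 0.55*g^5 + 3.1545*g^4 + 8.2129*g^3 + 5.6283*g^2 - 8.618*g + 1.6851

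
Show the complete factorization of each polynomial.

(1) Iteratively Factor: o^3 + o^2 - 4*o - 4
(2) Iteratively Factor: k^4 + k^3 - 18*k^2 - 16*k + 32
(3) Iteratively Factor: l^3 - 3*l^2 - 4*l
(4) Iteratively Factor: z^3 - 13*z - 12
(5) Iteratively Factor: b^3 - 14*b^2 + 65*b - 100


(1) = (o - 2)*(o^2 + 3*o + 2) = (o - 2)*(o + 1)*(o + 2)
(2) = (k - 1)*(k^3 + 2*k^2 - 16*k - 32) = (k - 4)*(k - 1)*(k^2 + 6*k + 8) = (k - 4)*(k - 1)*(k + 4)*(k + 2)
(3) = (l - 4)*(l^2 + l) = (l - 4)*(l + 1)*(l)
(4) = (z + 1)*(z^2 - z - 12) = (z + 1)*(z + 3)*(z - 4)
(5) = (b - 5)*(b^2 - 9*b + 20) = (b - 5)^2*(b - 4)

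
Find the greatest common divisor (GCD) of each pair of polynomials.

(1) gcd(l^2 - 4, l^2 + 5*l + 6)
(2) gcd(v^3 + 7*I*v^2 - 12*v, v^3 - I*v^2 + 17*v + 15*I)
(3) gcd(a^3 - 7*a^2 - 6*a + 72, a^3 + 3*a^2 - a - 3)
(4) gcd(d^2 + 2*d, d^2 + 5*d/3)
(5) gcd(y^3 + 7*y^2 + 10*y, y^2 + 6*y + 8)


(1) = l + 2
(2) = v + 3*I
(3) = a + 3
(4) = gcd(d*(d + 2), d*(d + 5/3)) = d
(5) = gcd(y*(y + 2)*(y + 5), (y + 2)*(y + 4)) = y + 2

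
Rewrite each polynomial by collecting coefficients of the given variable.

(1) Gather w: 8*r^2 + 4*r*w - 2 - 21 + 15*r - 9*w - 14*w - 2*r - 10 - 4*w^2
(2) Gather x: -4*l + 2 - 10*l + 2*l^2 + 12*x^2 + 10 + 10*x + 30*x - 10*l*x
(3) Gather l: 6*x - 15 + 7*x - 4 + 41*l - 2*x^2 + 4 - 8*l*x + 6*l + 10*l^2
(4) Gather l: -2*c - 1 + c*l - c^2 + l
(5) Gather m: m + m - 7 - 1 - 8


(1) = 8*r^2 + 13*r - 4*w^2 + w*(4*r - 23) - 33
(2) = 2*l^2 - 14*l + 12*x^2 + x*(40 - 10*l) + 12
(3) = 10*l^2 + l*(47 - 8*x) - 2*x^2 + 13*x - 15
(4) = -c^2 - 2*c + l*(c + 1) - 1
(5) = 2*m - 16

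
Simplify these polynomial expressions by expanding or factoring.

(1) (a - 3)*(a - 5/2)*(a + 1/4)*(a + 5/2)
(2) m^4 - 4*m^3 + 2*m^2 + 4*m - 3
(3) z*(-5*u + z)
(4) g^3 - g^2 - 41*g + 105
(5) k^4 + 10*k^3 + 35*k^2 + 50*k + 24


(1) = a^4 - 11*a^3/4 - 7*a^2 + 275*a/16 + 75/16
(2) = (m - 3)*(m - 1)^2*(m + 1)
(3) = -5*u*z + z^2
(4) = (g - 5)*(g - 3)*(g + 7)
(5) = (k + 1)*(k + 2)*(k + 3)*(k + 4)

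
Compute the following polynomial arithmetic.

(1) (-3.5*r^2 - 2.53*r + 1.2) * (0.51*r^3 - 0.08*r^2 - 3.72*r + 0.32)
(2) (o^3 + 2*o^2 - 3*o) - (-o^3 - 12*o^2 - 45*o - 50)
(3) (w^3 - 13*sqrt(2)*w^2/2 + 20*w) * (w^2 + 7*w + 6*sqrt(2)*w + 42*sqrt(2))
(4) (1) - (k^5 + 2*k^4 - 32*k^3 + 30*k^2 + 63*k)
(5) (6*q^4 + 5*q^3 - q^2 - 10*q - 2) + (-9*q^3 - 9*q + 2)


(1) = -1.785*r^5 - 1.0103*r^4 + 13.8344*r^3 + 8.1956*r^2 - 5.2736*r + 0.384
(2) = 2*o^3 + 14*o^2 + 42*o + 50
(3) = w^5 - sqrt(2)*w^4/2 + 7*w^4 - 58*w^3 - 7*sqrt(2)*w^3/2 - 406*w^2 + 120*sqrt(2)*w^2 + 840*sqrt(2)*w
(4) = -k^5 - 2*k^4 + 32*k^3 - 30*k^2 - 63*k + 1
(5) = 6*q^4 - 4*q^3 - q^2 - 19*q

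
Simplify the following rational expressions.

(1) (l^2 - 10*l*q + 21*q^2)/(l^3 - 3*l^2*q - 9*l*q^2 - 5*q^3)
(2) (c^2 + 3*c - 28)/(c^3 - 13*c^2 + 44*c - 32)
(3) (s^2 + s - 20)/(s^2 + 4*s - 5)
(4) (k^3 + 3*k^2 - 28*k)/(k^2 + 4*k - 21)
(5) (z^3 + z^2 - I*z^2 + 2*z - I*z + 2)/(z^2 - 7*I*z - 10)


(1) = (-l^2 + 10*l*q - 21*q^2)/(-l^3 + 3*l^2*q + 9*l*q^2 + 5*q^3)
(2) = (c + 7)/(c^2 - 9*c + 8)
(3) = (s - 4)/(s - 1)
(4) = (k^2 - 4*k)/(k - 3)
(5) = (z^2 + z*(1 + I) + I)/(z - 5*I)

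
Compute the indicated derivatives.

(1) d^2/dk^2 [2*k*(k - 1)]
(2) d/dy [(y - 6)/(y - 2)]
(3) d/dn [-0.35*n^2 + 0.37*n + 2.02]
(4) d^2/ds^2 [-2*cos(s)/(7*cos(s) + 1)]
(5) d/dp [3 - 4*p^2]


(1) = 4
(2) = 4/(y - 2)^2
(3) = 0.37 - 0.7*n
(4) = 2*(7*sin(s)^2 + cos(s) + 7)/(7*cos(s) + 1)^3
(5) = -8*p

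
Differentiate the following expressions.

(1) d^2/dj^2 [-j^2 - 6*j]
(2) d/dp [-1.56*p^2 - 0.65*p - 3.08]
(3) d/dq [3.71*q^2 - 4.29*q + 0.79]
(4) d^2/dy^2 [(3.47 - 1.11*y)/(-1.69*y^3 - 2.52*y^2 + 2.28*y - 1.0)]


(1) = -2
(2) = -3.12*p - 0.65
(3) = 7.42*q - 4.29
(4) = (19.021626*y^5 - 90.564396*y^4 - 213.796584*y^3 - 74.502504*y^2 + 138.025992*y - 13.526496)/(4.826809*y^9 + 21.592116*y^8 + 12.660804*y^7 - 33.689076*y^6 + 8.471952*y^5 + 35.231904*y^4 - 41.255952*y^3 + 23.1552*y^2 - 6.84*y + 1.0)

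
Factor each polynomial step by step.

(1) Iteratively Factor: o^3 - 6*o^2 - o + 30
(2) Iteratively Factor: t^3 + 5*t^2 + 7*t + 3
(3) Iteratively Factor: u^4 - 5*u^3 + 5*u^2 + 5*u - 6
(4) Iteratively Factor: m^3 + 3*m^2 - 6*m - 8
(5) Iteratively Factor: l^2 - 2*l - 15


(1) = (o + 2)*(o^2 - 8*o + 15) = (o - 5)*(o + 2)*(o - 3)
(2) = (t + 3)*(t^2 + 2*t + 1) = (t + 1)*(t + 3)*(t + 1)
(3) = (u - 1)*(u^3 - 4*u^2 + u + 6) = (u - 3)*(u - 1)*(u^2 - u - 2) = (u - 3)*(u - 1)*(u + 1)*(u - 2)
(4) = (m + 1)*(m^2 + 2*m - 8) = (m - 2)*(m + 1)*(m + 4)
(5) = (l + 3)*(l - 5)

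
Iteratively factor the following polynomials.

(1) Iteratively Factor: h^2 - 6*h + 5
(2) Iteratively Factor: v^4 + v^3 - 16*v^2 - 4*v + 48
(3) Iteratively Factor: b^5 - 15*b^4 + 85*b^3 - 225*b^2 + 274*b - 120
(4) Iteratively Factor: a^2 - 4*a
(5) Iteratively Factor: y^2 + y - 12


(1) = (h - 5)*(h - 1)
(2) = (v - 2)*(v^3 + 3*v^2 - 10*v - 24) = (v - 2)*(v + 4)*(v^2 - v - 6) = (v - 2)*(v + 2)*(v + 4)*(v - 3)
(3) = (b - 4)*(b^4 - 11*b^3 + 41*b^2 - 61*b + 30) = (b - 5)*(b - 4)*(b^3 - 6*b^2 + 11*b - 6) = (b - 5)*(b - 4)*(b - 2)*(b^2 - 4*b + 3) = (b - 5)*(b - 4)*(b - 2)*(b - 1)*(b - 3)
(4) = (a - 4)*(a)
(5) = (y - 3)*(y + 4)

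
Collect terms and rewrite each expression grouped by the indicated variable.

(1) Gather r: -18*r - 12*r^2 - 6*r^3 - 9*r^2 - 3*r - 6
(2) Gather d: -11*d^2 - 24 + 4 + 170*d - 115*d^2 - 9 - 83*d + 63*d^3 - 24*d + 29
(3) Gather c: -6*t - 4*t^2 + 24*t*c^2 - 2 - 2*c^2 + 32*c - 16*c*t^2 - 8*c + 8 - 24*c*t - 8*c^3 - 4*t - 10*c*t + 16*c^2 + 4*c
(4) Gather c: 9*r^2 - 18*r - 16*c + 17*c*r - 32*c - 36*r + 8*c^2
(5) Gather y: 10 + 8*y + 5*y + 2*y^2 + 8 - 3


(1) = -6*r^3 - 21*r^2 - 21*r - 6
(2) = 63*d^3 - 126*d^2 + 63*d
(3) = -8*c^3 + c^2*(24*t + 14) + c*(-16*t^2 - 34*t + 28) - 4*t^2 - 10*t + 6
(4) = 8*c^2 + c*(17*r - 48) + 9*r^2 - 54*r
(5) = 2*y^2 + 13*y + 15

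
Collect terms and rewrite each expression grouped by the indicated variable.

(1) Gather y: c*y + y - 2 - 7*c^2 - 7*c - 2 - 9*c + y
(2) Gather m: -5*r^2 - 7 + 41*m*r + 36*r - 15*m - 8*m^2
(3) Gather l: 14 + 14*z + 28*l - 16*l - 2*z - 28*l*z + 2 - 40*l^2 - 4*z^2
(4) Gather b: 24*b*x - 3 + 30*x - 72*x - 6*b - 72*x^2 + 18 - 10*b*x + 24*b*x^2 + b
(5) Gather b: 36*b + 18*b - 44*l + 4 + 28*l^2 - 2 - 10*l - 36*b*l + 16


(1) = -7*c^2 - 16*c + y*(c + 2) - 4
(2) = -8*m^2 + m*(41*r - 15) - 5*r^2 + 36*r - 7
(3) = -40*l^2 + l*(12 - 28*z) - 4*z^2 + 12*z + 16
(4) = b*(24*x^2 + 14*x - 5) - 72*x^2 - 42*x + 15
(5) = b*(54 - 36*l) + 28*l^2 - 54*l + 18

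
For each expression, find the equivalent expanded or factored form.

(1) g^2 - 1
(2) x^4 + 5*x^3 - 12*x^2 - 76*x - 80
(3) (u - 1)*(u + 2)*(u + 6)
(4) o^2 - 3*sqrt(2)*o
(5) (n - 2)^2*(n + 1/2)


(1) = (g - 1)*(g + 1)
(2) = (x - 4)*(x + 2)^2*(x + 5)
(3) = u^3 + 7*u^2 + 4*u - 12
(4) = o*(o - 3*sqrt(2))
(5) = n^3 - 7*n^2/2 + 2*n + 2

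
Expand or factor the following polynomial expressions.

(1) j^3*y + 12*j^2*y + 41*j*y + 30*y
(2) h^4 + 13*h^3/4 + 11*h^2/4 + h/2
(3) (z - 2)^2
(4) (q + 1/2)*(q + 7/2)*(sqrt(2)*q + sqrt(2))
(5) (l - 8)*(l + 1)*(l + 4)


(1) = (j + 5)*(j + 6)*(j*y + y)
(2) = h*(h + 1/4)*(h + 1)*(h + 2)
(3) = z^2 - 4*z + 4
(4) = sqrt(2)*q^3 + 5*sqrt(2)*q^2 + 23*sqrt(2)*q/4 + 7*sqrt(2)/4
(5) = l^3 - 3*l^2 - 36*l - 32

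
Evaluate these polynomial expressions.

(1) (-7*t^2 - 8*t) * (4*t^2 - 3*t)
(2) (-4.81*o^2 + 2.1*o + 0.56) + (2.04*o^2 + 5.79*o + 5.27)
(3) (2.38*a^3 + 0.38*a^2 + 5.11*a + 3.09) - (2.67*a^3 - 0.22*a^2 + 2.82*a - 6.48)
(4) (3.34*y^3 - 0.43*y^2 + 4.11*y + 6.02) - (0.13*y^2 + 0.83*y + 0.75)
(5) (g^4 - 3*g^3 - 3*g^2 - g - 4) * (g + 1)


(1) = -28*t^4 - 11*t^3 + 24*t^2
(2) = -2.77*o^2 + 7.89*o + 5.83
(3) = -0.29*a^3 + 0.6*a^2 + 2.29*a + 9.57
(4) = 3.34*y^3 - 0.56*y^2 + 3.28*y + 5.27
(5) = g^5 - 2*g^4 - 6*g^3 - 4*g^2 - 5*g - 4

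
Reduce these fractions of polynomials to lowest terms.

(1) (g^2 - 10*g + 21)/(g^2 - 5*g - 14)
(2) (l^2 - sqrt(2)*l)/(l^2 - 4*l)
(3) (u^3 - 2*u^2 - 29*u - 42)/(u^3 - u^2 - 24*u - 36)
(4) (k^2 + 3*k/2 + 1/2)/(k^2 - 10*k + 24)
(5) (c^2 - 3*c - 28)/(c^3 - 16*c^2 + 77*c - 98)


(1) = (g - 3)/(g + 2)
(2) = (l - sqrt(2))/(l - 4)
(3) = (u - 7)/(u - 6)
(4) = (2*k^2 + 3*k + 1)/(2*k^2 - 20*k + 48)
(5) = (c + 4)/(c^2 - 9*c + 14)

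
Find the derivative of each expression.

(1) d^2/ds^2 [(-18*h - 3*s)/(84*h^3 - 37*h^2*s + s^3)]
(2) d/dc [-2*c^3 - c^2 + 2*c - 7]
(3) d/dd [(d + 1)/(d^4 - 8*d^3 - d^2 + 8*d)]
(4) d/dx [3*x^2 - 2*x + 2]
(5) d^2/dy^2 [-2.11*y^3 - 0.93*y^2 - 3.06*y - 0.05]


(1) = 6*(-(6*h + s)*(37*h^2 - 3*s^2)^2 + (-37*h^2 + 3*s^2 + 3*s*(6*h + s))*(84*h^3 - 37*h^2*s + s^3))/(84*h^3 - 37*h^2*s + s^3)^3
(2) = -6*c^2 - 2*c + 2
(3) = (-3*d^2 + 18*d - 8)/(d^2*(d^4 - 18*d^3 + 97*d^2 - 144*d + 64))
(4) = 6*x - 2
(5) = -12.66*y - 1.86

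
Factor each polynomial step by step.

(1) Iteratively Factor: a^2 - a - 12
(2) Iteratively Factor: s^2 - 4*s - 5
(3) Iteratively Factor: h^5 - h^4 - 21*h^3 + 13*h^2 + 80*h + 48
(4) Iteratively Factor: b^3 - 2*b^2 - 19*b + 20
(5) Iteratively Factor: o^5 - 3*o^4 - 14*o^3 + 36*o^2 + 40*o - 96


(1) = (a - 4)*(a + 3)
(2) = (s + 1)*(s - 5)
(3) = (h + 1)*(h^4 - 2*h^3 - 19*h^2 + 32*h + 48) = (h + 1)*(h + 4)*(h^3 - 6*h^2 + 5*h + 12) = (h + 1)^2*(h + 4)*(h^2 - 7*h + 12) = (h - 4)*(h + 1)^2*(h + 4)*(h - 3)
(4) = (b + 4)*(b^2 - 6*b + 5) = (b - 5)*(b + 4)*(b - 1)
(5) = (o - 2)*(o^4 - o^3 - 16*o^2 + 4*o + 48) = (o - 4)*(o - 2)*(o^3 + 3*o^2 - 4*o - 12) = (o - 4)*(o - 2)*(o + 3)*(o^2 - 4) = (o - 4)*(o - 2)^2*(o + 3)*(o + 2)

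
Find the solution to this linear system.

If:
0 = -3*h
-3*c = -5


Then:
c = 5/3
h = 0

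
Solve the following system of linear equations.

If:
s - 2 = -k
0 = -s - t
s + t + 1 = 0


Then:
No Solution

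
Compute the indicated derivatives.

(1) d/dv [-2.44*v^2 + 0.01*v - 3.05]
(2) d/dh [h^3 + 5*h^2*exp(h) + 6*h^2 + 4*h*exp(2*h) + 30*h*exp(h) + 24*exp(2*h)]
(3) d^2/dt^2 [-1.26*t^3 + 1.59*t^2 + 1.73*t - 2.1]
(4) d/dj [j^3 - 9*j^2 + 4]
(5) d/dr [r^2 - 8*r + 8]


(1) = 0.01 - 4.88*v
(2) = 5*h^2*exp(h) + 3*h^2 + 8*h*exp(2*h) + 40*h*exp(h) + 12*h + 52*exp(2*h) + 30*exp(h)
(3) = 3.18 - 7.56*t
(4) = 3*j*(j - 6)
(5) = 2*r - 8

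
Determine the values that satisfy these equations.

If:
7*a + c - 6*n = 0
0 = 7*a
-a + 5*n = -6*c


Then:
a = 0
c = 0
n = 0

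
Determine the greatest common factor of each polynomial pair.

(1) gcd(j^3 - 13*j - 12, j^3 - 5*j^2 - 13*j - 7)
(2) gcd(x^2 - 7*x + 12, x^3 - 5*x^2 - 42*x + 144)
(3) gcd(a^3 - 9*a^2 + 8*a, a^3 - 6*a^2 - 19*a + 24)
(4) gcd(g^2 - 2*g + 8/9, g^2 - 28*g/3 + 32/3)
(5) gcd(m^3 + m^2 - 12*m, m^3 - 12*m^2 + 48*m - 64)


(1) = gcd((j - 4)*(j + 1)*(j + 3), (j - 7)*(j + 1)^2) = j + 1
(2) = x - 3
(3) = gcd(a*(a - 8)*(a - 1), (a - 8)*(a - 1)*(a + 3)) = a^2 - 9*a + 8
(4) = gcd((g - 4/3)*(g - 2/3), (g - 8)*(g - 4/3)) = g - 4/3
(5) = 1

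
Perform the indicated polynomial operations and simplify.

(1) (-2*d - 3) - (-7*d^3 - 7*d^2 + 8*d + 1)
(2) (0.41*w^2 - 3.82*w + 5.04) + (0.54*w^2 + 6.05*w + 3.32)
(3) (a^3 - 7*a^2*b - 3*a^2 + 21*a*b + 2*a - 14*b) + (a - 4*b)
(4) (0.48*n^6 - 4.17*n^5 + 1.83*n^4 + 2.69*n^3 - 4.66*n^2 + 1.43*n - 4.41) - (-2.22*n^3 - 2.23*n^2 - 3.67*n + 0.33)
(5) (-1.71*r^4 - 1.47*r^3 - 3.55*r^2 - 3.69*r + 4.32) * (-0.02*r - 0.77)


(1) = 7*d^3 + 7*d^2 - 10*d - 4
(2) = 0.95*w^2 + 2.23*w + 8.36
(3) = a^3 - 7*a^2*b - 3*a^2 + 21*a*b + 3*a - 18*b
(4) = 0.48*n^6 - 4.17*n^5 + 1.83*n^4 + 4.91*n^3 - 2.43*n^2 + 5.1*n - 4.74
(5) = 0.0342*r^5 + 1.3461*r^4 + 1.2029*r^3 + 2.8073*r^2 + 2.7549*r - 3.3264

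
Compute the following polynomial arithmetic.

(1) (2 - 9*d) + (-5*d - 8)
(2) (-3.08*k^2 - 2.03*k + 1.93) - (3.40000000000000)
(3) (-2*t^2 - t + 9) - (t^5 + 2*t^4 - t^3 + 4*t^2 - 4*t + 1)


(1) = -14*d - 6
(2) = -3.08*k^2 - 2.03*k - 1.47
(3) = -t^5 - 2*t^4 + t^3 - 6*t^2 + 3*t + 8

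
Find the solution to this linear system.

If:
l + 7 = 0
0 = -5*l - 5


Then:
No Solution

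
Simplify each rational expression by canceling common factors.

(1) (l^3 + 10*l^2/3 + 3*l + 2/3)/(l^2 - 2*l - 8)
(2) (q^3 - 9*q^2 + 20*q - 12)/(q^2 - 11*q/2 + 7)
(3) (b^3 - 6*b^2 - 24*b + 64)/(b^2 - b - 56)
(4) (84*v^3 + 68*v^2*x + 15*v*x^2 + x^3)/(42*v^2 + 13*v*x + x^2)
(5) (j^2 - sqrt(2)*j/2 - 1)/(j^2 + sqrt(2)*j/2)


(1) = (3*l^2 + 4*l + 1)/(3*l - 12)
(2) = (2*q^2 - 14*q + 12)/(2*q - 7)
(3) = (b^2 + 2*b - 8)/(b + 7)
(4) = 2*v + x
(5) = (4*j - 4*sqrt(2))/(4*j)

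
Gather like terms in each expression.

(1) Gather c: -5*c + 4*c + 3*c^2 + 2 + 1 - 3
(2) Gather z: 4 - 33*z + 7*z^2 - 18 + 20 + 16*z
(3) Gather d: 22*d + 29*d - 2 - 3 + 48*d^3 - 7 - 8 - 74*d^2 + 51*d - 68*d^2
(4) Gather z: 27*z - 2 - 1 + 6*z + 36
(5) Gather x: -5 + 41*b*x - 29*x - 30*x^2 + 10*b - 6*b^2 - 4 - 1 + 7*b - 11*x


(1) = 3*c^2 - c
(2) = 7*z^2 - 17*z + 6
(3) = 48*d^3 - 142*d^2 + 102*d - 20
(4) = 33*z + 33
(5) = -6*b^2 + 17*b - 30*x^2 + x*(41*b - 40) - 10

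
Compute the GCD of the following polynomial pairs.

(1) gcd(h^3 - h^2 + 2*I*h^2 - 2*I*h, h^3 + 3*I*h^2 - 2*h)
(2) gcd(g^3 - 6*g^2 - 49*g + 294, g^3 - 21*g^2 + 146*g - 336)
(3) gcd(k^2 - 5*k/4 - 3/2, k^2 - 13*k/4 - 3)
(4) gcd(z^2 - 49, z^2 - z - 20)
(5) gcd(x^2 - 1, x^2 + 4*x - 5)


(1) = h^2 + 2*I*h
(2) = gcd((g - 7)*(g - 6)*(g + 7), (g - 8)*(g - 7)*(g - 6)) = g^2 - 13*g + 42
(3) = k + 3/4
(4) = 1
(5) = gcd((x - 1)*(x + 1), (x - 1)*(x + 5)) = x - 1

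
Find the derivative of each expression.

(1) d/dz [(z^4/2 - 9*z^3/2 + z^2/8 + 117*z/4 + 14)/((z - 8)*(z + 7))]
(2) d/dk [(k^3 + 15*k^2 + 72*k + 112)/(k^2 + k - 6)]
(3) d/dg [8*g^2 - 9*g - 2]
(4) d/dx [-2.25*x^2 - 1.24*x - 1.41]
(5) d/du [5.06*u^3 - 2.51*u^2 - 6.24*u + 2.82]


(1) = (z^3 + 10*z^2 - 7*z - 203/8)/(z^2 + 14*z + 49)
(2) = (k^4 + 2*k^3 - 75*k^2 - 404*k - 544)/(k^4 + 2*k^3 - 11*k^2 - 12*k + 36)
(3) = 16*g - 9
(4) = -4.5*x - 1.24
(5) = 15.18*u^2 - 5.02*u - 6.24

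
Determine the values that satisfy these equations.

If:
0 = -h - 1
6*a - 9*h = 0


Then:
a = -3/2
h = -1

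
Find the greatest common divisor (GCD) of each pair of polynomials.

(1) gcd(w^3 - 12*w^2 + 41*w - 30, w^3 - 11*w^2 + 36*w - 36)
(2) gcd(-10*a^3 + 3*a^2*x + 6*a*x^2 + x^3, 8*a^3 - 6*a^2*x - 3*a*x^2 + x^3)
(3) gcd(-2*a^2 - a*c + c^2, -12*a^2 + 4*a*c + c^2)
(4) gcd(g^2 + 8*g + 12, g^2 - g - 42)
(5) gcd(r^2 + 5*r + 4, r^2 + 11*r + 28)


(1) = gcd((w - 6)*(w - 5)*(w - 1), (w - 6)*(w - 3)*(w - 2)) = w - 6
(2) = gcd((-a + x)*(2*a + x)*(5*a + x), (-4*a + x)*(-a + x)*(2*a + x)) = -2*a^2 + a*x + x^2
(3) = gcd((-2*a + c)*(a + c), (-2*a + c)*(6*a + c)) = 2*a - c
(4) = gcd((g + 2)*(g + 6), (g - 7)*(g + 6)) = g + 6
(5) = gcd((r + 1)*(r + 4), (r + 4)*(r + 7)) = r + 4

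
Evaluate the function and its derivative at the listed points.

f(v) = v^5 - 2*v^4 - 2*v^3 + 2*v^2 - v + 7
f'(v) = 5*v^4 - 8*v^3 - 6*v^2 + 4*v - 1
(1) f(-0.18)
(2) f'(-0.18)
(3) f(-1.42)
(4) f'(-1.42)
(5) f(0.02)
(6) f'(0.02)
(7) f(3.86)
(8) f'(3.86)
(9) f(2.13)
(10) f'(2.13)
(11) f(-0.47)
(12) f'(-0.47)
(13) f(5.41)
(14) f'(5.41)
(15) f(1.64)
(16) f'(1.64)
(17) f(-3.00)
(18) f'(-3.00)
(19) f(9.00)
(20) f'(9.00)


(1) = 7.25
(2) = -1.86
(3) = 4.27
(4) = 24.46
(5) = 6.98
(6) = -0.92
(7) = 330.83
(8) = 574.93
(9) = -2.71
(10) = 5.91
(11) = 8.00
(12) = -3.13
(13) = 2664.53
(14) = 2861.42
(15) = -0.69
(16) = -9.70
(17) = -323.00
(18) = 554.00
(19) = 44629.00
(20) = 26522.00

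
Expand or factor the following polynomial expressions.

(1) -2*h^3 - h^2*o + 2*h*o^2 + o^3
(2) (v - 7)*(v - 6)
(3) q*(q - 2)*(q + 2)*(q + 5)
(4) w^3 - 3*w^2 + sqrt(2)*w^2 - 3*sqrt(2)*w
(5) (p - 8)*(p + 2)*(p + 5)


(1) = (-h + o)*(h + o)*(2*h + o)
(2) = v^2 - 13*v + 42
(3) = q^4 + 5*q^3 - 4*q^2 - 20*q
(4) = w*(w - 3)*(w + sqrt(2))
(5) = p^3 - p^2 - 46*p - 80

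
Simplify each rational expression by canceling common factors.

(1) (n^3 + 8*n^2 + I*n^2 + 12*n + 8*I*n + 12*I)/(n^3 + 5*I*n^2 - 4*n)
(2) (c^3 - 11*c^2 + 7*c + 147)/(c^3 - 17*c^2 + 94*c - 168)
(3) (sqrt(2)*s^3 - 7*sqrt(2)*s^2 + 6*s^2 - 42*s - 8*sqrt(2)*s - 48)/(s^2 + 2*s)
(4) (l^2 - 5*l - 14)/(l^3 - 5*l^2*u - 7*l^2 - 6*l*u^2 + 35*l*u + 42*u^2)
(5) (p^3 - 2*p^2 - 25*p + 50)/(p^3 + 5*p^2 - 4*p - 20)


(1) = (n^2 + 8*n + 12)/(n^2 + 4*I*n)
(2) = (c^2 - 4*c - 21)/(c^2 - 10*c + 24)
(3) = (sqrt(2)*s^3 + s^2*(6 - 7*sqrt(2)) + s*(-42 - 8*sqrt(2)) - 48)/(s^2 + 2*s)
(4) = (-l - 2)/(-l^2 + 5*l*u + 6*u^2)
(5) = (p - 5)/(p + 2)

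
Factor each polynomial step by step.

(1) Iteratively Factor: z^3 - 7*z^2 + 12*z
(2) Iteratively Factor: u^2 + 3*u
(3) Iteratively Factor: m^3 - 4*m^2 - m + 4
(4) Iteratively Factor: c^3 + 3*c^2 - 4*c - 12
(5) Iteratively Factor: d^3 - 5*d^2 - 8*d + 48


(1) = (z - 4)*(z^2 - 3*z) = z*(z - 4)*(z - 3)
(2) = (u + 3)*(u)
(3) = (m - 1)*(m^2 - 3*m - 4) = (m - 1)*(m + 1)*(m - 4)
(4) = (c - 2)*(c^2 + 5*c + 6) = (c - 2)*(c + 2)*(c + 3)
(5) = (d + 3)*(d^2 - 8*d + 16) = (d - 4)*(d + 3)*(d - 4)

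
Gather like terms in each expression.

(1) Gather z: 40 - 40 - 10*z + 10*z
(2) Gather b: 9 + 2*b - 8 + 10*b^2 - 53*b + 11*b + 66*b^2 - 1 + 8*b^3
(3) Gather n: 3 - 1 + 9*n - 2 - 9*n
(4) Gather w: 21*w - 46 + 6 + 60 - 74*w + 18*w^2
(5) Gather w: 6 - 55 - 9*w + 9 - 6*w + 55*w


(1) = 0
(2) = 8*b^3 + 76*b^2 - 40*b
(3) = 0
(4) = 18*w^2 - 53*w + 20
(5) = 40*w - 40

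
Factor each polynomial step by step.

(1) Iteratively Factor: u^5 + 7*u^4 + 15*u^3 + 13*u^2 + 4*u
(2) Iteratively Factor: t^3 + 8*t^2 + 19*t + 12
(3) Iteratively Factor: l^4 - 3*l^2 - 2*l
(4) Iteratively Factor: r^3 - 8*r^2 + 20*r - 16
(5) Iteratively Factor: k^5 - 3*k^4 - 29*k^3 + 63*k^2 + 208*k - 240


(1) = (u + 1)*(u^4 + 6*u^3 + 9*u^2 + 4*u) = (u + 1)^2*(u^3 + 5*u^2 + 4*u) = (u + 1)^2*(u + 4)*(u^2 + u) = (u + 1)^3*(u + 4)*(u)
(2) = (t + 4)*(t^2 + 4*t + 3) = (t + 1)*(t + 4)*(t + 3)
(3) = (l - 2)*(l^3 + 2*l^2 + l) = (l - 2)*(l + 1)*(l^2 + l) = l*(l - 2)*(l + 1)*(l + 1)
(4) = (r - 2)*(r^2 - 6*r + 8) = (r - 2)^2*(r - 4)
(5) = (k + 4)*(k^4 - 7*k^3 - k^2 + 67*k - 60) = (k - 5)*(k + 4)*(k^3 - 2*k^2 - 11*k + 12) = (k - 5)*(k - 4)*(k + 4)*(k^2 + 2*k - 3) = (k - 5)*(k - 4)*(k - 1)*(k + 4)*(k + 3)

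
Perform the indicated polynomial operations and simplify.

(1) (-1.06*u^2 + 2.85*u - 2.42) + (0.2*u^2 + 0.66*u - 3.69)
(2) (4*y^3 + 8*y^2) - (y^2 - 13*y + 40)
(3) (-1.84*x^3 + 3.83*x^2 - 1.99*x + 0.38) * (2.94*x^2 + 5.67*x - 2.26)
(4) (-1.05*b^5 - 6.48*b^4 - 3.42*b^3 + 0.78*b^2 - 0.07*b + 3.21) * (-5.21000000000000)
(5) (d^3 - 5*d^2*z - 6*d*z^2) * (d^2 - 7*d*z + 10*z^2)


(1) = -0.86*u^2 + 3.51*u - 6.11
(2) = 4*y^3 + 7*y^2 + 13*y - 40
(3) = -5.4096*x^5 + 0.8274*x^4 + 20.0239*x^3 - 18.8219*x^2 + 6.652*x - 0.8588
(4) = 5.4705*b^5 + 33.7608*b^4 + 17.8182*b^3 - 4.0638*b^2 + 0.3647*b - 16.7241
(5) = d^5 - 12*d^4*z + 39*d^3*z^2 - 8*d^2*z^3 - 60*d*z^4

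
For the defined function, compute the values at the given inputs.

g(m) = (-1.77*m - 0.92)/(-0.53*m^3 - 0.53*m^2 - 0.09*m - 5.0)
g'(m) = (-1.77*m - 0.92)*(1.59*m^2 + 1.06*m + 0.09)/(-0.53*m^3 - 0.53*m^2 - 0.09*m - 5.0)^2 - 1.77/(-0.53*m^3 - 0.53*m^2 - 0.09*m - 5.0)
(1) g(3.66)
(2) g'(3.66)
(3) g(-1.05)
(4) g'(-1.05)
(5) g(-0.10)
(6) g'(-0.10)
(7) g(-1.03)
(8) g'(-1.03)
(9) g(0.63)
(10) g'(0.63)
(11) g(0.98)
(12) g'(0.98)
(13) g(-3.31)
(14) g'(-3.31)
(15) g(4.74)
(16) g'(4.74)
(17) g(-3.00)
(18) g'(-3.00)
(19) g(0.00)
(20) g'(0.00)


(1) = 0.19
(2) = -0.08
(3) = -0.19
(4) = 0.39
(5) = 0.15
(6) = 0.35
(7) = -0.18
(8) = 0.39
(9) = 0.38
(10) = 0.23
(11) = 0.44
(12) = 0.10
(13) = 0.57
(14) = 0.71
(15) = 0.13
(16) = -0.05
(17) = 0.91
(18) = 1.76
(19) = 0.18
(20) = 0.35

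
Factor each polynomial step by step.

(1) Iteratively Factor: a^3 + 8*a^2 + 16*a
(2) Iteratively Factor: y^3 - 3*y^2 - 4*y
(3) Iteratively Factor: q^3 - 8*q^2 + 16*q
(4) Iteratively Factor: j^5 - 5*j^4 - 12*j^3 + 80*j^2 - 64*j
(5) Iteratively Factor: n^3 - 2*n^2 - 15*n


(1) = (a + 4)*(a^2 + 4*a) = a*(a + 4)*(a + 4)
(2) = (y - 4)*(y^2 + y) = y*(y - 4)*(y + 1)
(3) = (q)*(q^2 - 8*q + 16) = q*(q - 4)*(q - 4)
(4) = (j + 4)*(j^4 - 9*j^3 + 24*j^2 - 16*j) = (j - 4)*(j + 4)*(j^3 - 5*j^2 + 4*j) = j*(j - 4)*(j + 4)*(j^2 - 5*j + 4) = j*(j - 4)^2*(j + 4)*(j - 1)
(5) = (n - 5)*(n^2 + 3*n) = n*(n - 5)*(n + 3)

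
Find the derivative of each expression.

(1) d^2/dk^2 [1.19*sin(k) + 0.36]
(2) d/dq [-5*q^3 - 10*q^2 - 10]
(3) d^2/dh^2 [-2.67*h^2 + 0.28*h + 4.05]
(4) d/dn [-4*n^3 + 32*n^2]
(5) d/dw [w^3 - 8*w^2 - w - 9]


(1) = -1.19*sin(k)
(2) = 5*q*(-3*q - 4)
(3) = -5.34000000000000
(4) = 4*n*(16 - 3*n)
(5) = 3*w^2 - 16*w - 1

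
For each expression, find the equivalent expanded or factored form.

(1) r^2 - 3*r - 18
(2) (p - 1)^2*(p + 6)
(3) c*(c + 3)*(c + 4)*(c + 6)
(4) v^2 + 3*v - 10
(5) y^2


(1) = (r - 6)*(r + 3)
(2) = p^3 + 4*p^2 - 11*p + 6
(3) = c^4 + 13*c^3 + 54*c^2 + 72*c
(4) = (v - 2)*(v + 5)
(5) = y^2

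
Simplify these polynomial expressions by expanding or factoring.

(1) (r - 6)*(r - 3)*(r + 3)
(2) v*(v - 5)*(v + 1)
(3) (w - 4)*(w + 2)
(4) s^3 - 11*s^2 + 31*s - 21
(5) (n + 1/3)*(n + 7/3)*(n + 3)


(1) = r^3 - 6*r^2 - 9*r + 54
(2) = v^3 - 4*v^2 - 5*v
(3) = w^2 - 2*w - 8
(4) = (s - 7)*(s - 3)*(s - 1)
(5) = n^3 + 17*n^2/3 + 79*n/9 + 7/3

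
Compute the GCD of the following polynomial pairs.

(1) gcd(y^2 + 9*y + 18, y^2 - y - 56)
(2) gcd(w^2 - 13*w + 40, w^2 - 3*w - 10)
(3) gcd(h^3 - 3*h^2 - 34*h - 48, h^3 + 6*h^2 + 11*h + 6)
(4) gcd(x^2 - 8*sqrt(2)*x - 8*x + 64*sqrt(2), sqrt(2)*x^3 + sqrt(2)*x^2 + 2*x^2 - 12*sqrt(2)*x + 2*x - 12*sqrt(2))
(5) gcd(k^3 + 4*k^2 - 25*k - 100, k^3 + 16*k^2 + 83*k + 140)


(1) = 1
(2) = w - 5
(3) = h^2 + 5*h + 6
(4) = gcd((x - 8)*(x - 8*sqrt(2)), (x - 2*sqrt(2))*(x + 3*sqrt(2))*(sqrt(2)*x + sqrt(2))) = 1
(5) = gcd((k - 5)*(k + 4)*(k + 5), (k + 4)*(k + 5)*(k + 7)) = k^2 + 9*k + 20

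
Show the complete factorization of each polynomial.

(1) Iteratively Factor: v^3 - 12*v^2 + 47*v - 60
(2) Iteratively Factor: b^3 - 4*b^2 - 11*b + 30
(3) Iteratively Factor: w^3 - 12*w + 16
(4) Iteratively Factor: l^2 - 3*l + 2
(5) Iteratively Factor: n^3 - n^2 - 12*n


(1) = (v - 4)*(v^2 - 8*v + 15) = (v - 4)*(v - 3)*(v - 5)
(2) = (b - 2)*(b^2 - 2*b - 15) = (b - 5)*(b - 2)*(b + 3)
(3) = (w - 2)*(w^2 + 2*w - 8) = (w - 2)*(w + 4)*(w - 2)
(4) = (l - 1)*(l - 2)
(5) = (n + 3)*(n^2 - 4*n) = (n - 4)*(n + 3)*(n)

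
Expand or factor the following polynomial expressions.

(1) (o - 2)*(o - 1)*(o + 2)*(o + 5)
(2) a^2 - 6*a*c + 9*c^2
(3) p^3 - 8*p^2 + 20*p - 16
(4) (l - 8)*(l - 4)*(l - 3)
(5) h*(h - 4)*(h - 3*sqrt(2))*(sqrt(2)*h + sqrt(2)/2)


(1) = o^4 + 4*o^3 - 9*o^2 - 16*o + 20
(2) = (a - 3*c)^2
(3) = (p - 4)*(p - 2)^2
(4) = l^3 - 15*l^2 + 68*l - 96
(5) = sqrt(2)*h^4 - 6*h^3 - 7*sqrt(2)*h^3/2 - 2*sqrt(2)*h^2 + 21*h^2 + 12*h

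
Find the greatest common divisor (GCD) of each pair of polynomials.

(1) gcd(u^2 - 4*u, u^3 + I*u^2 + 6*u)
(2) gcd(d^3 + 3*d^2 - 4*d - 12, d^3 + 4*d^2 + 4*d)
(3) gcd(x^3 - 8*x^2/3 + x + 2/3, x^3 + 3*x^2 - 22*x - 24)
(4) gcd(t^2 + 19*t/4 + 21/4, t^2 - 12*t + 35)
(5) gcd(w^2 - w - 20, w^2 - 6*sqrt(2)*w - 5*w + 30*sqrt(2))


(1) = u
(2) = gcd((d - 2)*(d + 2)*(d + 3), d*(d + 2)^2) = d + 2
(3) = 1
(4) = gcd((t + 7/4)*(t + 3), (t - 7)*(t - 5)) = 1
(5) = w - 5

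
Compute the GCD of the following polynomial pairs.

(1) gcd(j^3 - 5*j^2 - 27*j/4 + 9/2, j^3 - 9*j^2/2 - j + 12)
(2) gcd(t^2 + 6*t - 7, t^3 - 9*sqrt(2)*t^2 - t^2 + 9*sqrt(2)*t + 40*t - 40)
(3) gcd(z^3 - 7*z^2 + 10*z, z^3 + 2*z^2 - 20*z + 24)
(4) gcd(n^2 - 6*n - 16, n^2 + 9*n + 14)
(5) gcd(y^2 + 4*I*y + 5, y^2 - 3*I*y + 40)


(1) = j + 3/2
(2) = t - 1
(3) = gcd(z*(z - 5)*(z - 2), (z - 2)^2*(z + 6)) = z - 2
(4) = n + 2
(5) = y + 5*I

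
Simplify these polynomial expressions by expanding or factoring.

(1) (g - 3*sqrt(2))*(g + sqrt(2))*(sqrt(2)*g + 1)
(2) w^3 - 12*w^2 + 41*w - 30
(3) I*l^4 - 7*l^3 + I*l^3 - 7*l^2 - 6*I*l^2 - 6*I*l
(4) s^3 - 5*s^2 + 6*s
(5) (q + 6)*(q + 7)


(1) = sqrt(2)*g^3 - 3*g^2 - 8*sqrt(2)*g - 6
(2) = (w - 6)*(w - 5)*(w - 1)
(3) = l*(l + I)*(l + 6*I)*(I*l + I)
(4) = s*(s - 3)*(s - 2)
(5) = q^2 + 13*q + 42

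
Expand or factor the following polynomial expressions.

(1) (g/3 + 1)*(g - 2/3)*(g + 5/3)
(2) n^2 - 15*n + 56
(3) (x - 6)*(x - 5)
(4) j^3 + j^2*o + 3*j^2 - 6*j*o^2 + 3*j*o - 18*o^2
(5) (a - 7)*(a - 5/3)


(1) = g^3/3 + 4*g^2/3 + 17*g/27 - 10/9
(2) = (n - 8)*(n - 7)
(3) = x^2 - 11*x + 30
(4) = (j + 3)*(j - 2*o)*(j + 3*o)
(5) = a^2 - 26*a/3 + 35/3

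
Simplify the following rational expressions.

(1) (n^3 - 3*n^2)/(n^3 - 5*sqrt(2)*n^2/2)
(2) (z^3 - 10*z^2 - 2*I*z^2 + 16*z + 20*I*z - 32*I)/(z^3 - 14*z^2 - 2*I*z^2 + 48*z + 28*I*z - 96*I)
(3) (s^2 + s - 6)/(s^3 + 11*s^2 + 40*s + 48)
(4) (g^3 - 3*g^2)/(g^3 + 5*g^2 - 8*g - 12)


(1) = (2*n - 6)/(2*n - 5*sqrt(2))
(2) = (z - 2)/(z - 6)
(3) = (s - 2)/(s^2 + 8*s + 16)
(4) = (g^3 - 3*g^2)/(g^3 + 5*g^2 - 8*g - 12)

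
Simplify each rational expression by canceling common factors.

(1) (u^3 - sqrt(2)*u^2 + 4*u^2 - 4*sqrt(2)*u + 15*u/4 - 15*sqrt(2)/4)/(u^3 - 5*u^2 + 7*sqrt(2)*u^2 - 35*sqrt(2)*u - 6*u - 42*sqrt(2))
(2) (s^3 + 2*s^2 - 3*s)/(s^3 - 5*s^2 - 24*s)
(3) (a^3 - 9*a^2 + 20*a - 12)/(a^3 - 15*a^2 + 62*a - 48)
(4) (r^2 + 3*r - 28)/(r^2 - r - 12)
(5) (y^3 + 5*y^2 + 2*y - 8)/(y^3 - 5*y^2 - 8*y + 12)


(1) = (4*u^3 + u^2*(16 - 4*sqrt(2)) + u*(15 - 16*sqrt(2)) - 15*sqrt(2))/(4*u^3 + u^2*(-20 + 28*sqrt(2)) + u*(-140*sqrt(2) - 24) - 168*sqrt(2))
(2) = (s - 1)/(s - 8)
(3) = (a - 2)/(a - 8)
(4) = (r + 7)/(r + 3)
(5) = (y + 4)/(y - 6)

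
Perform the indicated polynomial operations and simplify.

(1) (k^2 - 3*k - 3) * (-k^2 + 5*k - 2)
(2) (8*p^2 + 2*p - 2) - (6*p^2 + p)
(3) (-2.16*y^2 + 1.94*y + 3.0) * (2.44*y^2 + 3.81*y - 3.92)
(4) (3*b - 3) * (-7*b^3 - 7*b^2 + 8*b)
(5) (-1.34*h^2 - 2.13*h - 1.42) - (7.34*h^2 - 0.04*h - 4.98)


(1) = -k^4 + 8*k^3 - 14*k^2 - 9*k + 6
(2) = 2*p^2 + p - 2
(3) = -5.2704*y^4 - 3.496*y^3 + 23.1786*y^2 + 3.8252*y - 11.76
(4) = -21*b^4 + 45*b^2 - 24*b
(5) = -8.68*h^2 - 2.09*h + 3.56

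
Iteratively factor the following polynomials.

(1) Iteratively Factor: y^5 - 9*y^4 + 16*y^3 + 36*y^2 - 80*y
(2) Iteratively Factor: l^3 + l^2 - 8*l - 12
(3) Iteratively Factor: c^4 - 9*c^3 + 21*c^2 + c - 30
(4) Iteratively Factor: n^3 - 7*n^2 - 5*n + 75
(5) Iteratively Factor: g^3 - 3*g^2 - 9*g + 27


(1) = (y - 2)*(y^4 - 7*y^3 + 2*y^2 + 40*y) = (y - 5)*(y - 2)*(y^3 - 2*y^2 - 8*y) = (y - 5)*(y - 2)*(y + 2)*(y^2 - 4*y) = (y - 5)*(y - 4)*(y - 2)*(y + 2)*(y)
(2) = (l - 3)*(l^2 + 4*l + 4) = (l - 3)*(l + 2)*(l + 2)
(3) = (c - 3)*(c^3 - 6*c^2 + 3*c + 10) = (c - 3)*(c - 2)*(c^2 - 4*c - 5) = (c - 5)*(c - 3)*(c - 2)*(c + 1)
(4) = (n + 3)*(n^2 - 10*n + 25) = (n - 5)*(n + 3)*(n - 5)
(5) = (g + 3)*(g^2 - 6*g + 9) = (g - 3)*(g + 3)*(g - 3)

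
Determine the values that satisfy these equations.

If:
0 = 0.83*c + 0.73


Then:
c = -0.88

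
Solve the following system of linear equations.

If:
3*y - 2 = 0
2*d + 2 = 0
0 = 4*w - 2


Then:
d = -1
w = 1/2
y = 2/3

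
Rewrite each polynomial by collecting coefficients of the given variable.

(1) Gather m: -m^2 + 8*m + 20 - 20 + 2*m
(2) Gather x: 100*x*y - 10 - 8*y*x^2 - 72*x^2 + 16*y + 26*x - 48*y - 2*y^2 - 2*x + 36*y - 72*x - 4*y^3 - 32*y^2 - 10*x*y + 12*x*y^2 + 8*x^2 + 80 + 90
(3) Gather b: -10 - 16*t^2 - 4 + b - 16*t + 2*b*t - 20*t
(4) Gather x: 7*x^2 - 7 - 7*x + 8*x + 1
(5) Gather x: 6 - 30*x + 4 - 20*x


(1) = -m^2 + 10*m
(2) = x^2*(-8*y - 64) + x*(12*y^2 + 90*y - 48) - 4*y^3 - 34*y^2 + 4*y + 160
(3) = b*(2*t + 1) - 16*t^2 - 36*t - 14
(4) = 7*x^2 + x - 6
(5) = 10 - 50*x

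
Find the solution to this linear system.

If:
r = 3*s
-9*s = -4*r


Then:
r = 0
s = 0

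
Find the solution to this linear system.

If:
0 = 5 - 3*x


Then:
x = 5/3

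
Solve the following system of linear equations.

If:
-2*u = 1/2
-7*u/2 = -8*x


Then:
u = -1/4
x = -7/64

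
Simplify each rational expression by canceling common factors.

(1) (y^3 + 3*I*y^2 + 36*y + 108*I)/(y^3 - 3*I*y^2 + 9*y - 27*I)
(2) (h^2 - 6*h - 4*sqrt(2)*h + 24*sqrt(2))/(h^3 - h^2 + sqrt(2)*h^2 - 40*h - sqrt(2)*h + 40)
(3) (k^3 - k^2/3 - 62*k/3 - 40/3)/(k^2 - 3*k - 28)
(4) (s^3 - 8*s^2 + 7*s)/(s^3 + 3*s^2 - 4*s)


(1) = (y^2 + 36)/(y^2 - 6*I*y - 9)
(2) = (h - 6)/(h^2 + h*(-1 + 5*sqrt(2)) - 5*sqrt(2))
(3) = (3*k^2 - 13*k - 10)/(3*k - 21)
(4) = (s - 7)/(s + 4)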